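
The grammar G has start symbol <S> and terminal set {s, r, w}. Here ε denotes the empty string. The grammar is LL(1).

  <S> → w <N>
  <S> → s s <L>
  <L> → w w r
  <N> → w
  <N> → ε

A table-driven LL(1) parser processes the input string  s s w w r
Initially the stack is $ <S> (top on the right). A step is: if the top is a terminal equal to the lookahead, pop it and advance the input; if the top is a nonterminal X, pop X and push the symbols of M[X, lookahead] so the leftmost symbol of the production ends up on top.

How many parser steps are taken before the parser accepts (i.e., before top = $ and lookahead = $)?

     Stack      Input        Action
  1  $ <S>      s s w w r $  expand <S> → s s <L>
  2  $ <L> s s  s s w w r $  match s
  3  $ <L> s    s w w r $    match s
  4  $ <L>      w w r $      expand <L> → w w r
  5  $ r w w    w w r $      match w
  6  $ r w      w r $        match w
  7  $ r        r $          match r
Accept reached after 7 steps.

7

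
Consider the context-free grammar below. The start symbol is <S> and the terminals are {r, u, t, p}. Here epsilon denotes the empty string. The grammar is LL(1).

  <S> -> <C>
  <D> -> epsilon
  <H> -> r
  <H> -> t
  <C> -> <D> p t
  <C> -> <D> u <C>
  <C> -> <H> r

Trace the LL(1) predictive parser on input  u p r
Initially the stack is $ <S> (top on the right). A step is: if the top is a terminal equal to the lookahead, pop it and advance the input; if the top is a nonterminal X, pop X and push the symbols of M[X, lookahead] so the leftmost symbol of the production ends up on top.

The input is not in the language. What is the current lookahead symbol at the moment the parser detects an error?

r

step 1: stack=$ <S>  input=u p r $  — expand <S> -> <C>
step 2: stack=$ <C>  input=u p r $  — expand <C> -> <D> u <C>
step 3: stack=$ <C> u <D>  input=u p r $  — expand <D> -> epsilon
step 4: stack=$ <C> u  input=u p r $  — match u
step 5: stack=$ <C>  input=p r $  — expand <C> -> <D> p t
step 6: stack=$ t p <D>  input=p r $  — expand <D> -> epsilon
step 7: stack=$ t p  input=p r $  — match p
step 8: stack=$ t  input=r $  — error: top is terminal t but lookahead is r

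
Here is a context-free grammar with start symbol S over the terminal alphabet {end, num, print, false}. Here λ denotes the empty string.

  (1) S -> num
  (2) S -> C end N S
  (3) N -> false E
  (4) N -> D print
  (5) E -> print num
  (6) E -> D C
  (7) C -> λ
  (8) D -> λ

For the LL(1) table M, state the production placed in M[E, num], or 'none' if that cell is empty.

FIRST(C) = {λ}
FIRST(D) = {λ}
FIRST(S) = {end, num}  (via C end N S)
FIRST(N) = {false, print}  (via D print)
FIRST(E) = {λ, print}  (via D C)
FOLLOW(S) includes $ since S is the start symbol.
FOLLOW(N): in S->C end N S, N is followed by S with FIRST {end, num}. Thus FOLLOW(N) = {end, num}.
FOLLOW(E): in N->false E, the suffix after E is empty, so FOLLOW(E) ⊇ FOLLOW(N) = {end, num}. Thus FOLLOW(E) = {end, num}.
For E -> print num: FIRST(print num) = {print}, so it goes in M[E, t] for t ∈ {print}.
For E -> D C: FIRST(D C) = {λ}, so it goes in M[E, t] for t ∈ {}; since λ ∈ FIRST, also for every t ∈ FOLLOW(E) = {end, num}.

E -> D C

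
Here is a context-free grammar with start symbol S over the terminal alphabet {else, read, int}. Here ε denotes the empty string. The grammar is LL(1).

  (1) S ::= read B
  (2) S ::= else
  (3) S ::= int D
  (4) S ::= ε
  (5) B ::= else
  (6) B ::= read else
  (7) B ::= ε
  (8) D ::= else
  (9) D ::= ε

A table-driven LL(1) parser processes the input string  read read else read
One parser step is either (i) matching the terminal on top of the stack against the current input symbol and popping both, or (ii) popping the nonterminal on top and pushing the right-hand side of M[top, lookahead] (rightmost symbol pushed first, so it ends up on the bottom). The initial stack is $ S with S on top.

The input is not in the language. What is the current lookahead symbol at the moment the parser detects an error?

step 1: stack=$ S  input=read read else read $  — expand S ::= read B
step 2: stack=$ B read  input=read read else read $  — match read
step 3: stack=$ B  input=read else read $  — expand B ::= read else
step 4: stack=$ else read  input=read else read $  — match read
step 5: stack=$ else  input=else read $  — match else
step 6: stack=$  input=read $  — error: stack empty but input remains

read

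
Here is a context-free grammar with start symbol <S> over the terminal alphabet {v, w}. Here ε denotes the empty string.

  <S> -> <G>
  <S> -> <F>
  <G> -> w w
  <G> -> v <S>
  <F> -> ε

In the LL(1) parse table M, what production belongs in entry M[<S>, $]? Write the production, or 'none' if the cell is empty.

<S> -> <F>

FIRST(<G>): from <G>->w w we get {w}; from <G>->v <S> we get {v}. So FIRST(<G>) = {v, w}.
FIRST(<F>): from <F>->ε we get {ε}. So FIRST(<F>) = {ε}.
FIRST(<S>): from <S>-><G> we get {v, w}; from <S>-><F> we get {ε}. So FIRST(<S>) = {ε, v, w}.
FOLLOW(<S>) includes $ since <S> is the start symbol.
FOLLOW(<S>): in <G>->v <S>, the suffix after <S> is empty, so FOLLOW(<S>) ⊇ FOLLOW(<G>) = {$}. Thus FOLLOW(<S>) = {$}.
FOLLOW(<G>): in <S>-><G>, the suffix after <G> is empty, so FOLLOW(<G>) ⊇ FOLLOW(<S>) = {$}. Thus FOLLOW(<G>) = {$}.
For <S> -> <G>: FIRST(<G>) = {v, w}, so it goes in M[<S>, t] for t ∈ {v, w}.
For <S> -> <F>: FIRST(<F>) = {ε}, so it goes in M[<S>, t] for t ∈ {}; since ε ∈ FIRST, also for every t ∈ FOLLOW(<S>) = {$}.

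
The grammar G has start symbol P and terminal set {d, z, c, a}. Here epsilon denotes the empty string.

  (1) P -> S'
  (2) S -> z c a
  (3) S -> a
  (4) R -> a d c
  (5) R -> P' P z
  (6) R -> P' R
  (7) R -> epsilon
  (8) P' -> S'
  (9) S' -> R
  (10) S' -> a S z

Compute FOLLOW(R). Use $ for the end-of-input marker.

{$, a, z}

FIRST(S) = {a, z}
FIRST(P) = {epsilon, a, z}  (via S')
FIRST(R) = {epsilon, a, z}  (via P' P z, P' R)
FIRST(S') = {epsilon, a, z}  (via R)
FIRST(P') = {epsilon, a, z}  (via S')
FOLLOW(P) includes $ since P is the start symbol.
FOLLOW(P): in R->P' P z, P is followed by z with FIRST {z}. Thus FOLLOW(P) = {$, z}.
FOLLOW(S): in S'->a S z, S is followed by z with FIRST {z}. Thus FOLLOW(S) = {z}.
FOLLOW(R): in R->P' R, the suffix after R is empty (adds nothing new); in S'->R, the suffix after R is empty, so FOLLOW(R) ⊇ FOLLOW(S') = {$, a, z}. Thus FOLLOW(R) = {$, a, z}.
FOLLOW(P'): in R->P' P z, P' is followed by P z with FIRST {a, z}; in R->P' R, P' is followed by R with FIRST {epsilon, a, z}; in R->P' R, the suffix after P' is nullable, so FOLLOW(P') ⊇ FOLLOW(R) = {$, a, z}. Thus FOLLOW(P') = {$, a, z}.
FOLLOW(S'): in P->S', the suffix after S' is empty, so FOLLOW(S') ⊇ FOLLOW(P) = {$, z}; in P'->S', the suffix after S' is empty, so FOLLOW(S') ⊇ FOLLOW(P') = {$, a, z}. Thus FOLLOW(S') = {$, a, z}.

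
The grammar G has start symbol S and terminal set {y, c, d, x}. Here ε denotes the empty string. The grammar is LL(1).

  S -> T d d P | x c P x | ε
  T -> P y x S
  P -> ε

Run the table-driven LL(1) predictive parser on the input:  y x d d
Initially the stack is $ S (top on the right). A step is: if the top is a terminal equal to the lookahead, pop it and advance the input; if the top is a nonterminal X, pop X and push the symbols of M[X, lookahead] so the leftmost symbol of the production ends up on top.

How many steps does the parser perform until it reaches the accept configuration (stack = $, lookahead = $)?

9

     Stack            Input      Action
  1  $ S              y x d d $  expand S -> T d d P
  2  $ P d d T        y x d d $  expand T -> P y x S
  3  $ P d d S x y P  y x d d $  expand P -> ε
  4  $ P d d S x y    y x d d $  match y
  5  $ P d d S x      x d d $    match x
  6  $ P d d S        d d $      expand S -> ε
  7  $ P d d          d d $      match d
  8  $ P d            d $        match d
  9  $ P              $          expand P -> ε
Accept reached after 9 steps.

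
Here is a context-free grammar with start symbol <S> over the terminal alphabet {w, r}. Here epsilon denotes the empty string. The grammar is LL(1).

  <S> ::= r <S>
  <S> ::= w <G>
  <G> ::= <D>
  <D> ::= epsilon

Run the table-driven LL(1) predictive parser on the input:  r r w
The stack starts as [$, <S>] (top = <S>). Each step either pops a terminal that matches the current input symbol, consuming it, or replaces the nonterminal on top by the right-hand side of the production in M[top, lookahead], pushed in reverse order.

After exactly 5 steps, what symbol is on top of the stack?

w

     Stack    Input    Action
  1  $ <S>    r r w $  expand <S> ::= r <S>
  2  $ <S> r  r r w $  match r
  3  $ <S>    r w $    expand <S> ::= r <S>
  4  $ <S> r  r w $    match r
  5  $ <S>    w $      expand <S> ::= w <G>
Stack after step 5: $ <G> w (top = w).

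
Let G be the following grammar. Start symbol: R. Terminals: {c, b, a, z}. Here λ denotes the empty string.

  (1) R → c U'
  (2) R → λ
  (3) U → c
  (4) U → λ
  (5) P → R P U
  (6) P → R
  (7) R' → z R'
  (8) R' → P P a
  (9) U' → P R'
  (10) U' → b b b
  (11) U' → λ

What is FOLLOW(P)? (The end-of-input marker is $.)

FIRST(R): from R→c U' we get {c}; from R→λ we get {λ}. So FIRST(R) = {λ, c}.
FIRST(U): from U→c we get {c}; from U→λ we get {λ}. So FIRST(U) = {λ, c}.
FIRST(P): from P→R P U we get {λ, c}; from P→R we get {λ, c}. So FIRST(P) = {λ, c}.
FIRST(R'): from R'→z R' we get {z}; from R'→P P a we get {a, c}. So FIRST(R') = {a, c, z}.
FIRST(U'): from U'→P R' we get {a, c, z}; from U'→b b b we get {b}; from U'→λ we get {λ}. So FIRST(U') = {λ, a, b, c, z}.
FOLLOW(R) includes $ since R is the start symbol.
FOLLOW(P): in P→R P U, P is followed by U with FIRST {λ, c}; in P→R P U, the suffix after P is nullable (adds nothing new); in R'→P P a (occurrence 1), P is followed by P a with FIRST {a, c}; in R'→P P a (occurrence 2), P is followed by a with FIRST {a}; in U'→P R', P is followed by R' with FIRST {a, c, z}. Thus FOLLOW(P) = {a, c, z}.
FOLLOW(R): in P→R P U, R is followed by P U with FIRST {λ, c}; in P→R P U, the suffix after R is nullable, so FOLLOW(R) ⊇ FOLLOW(P) = {a, c, z}; in P→R, the suffix after R is empty, so FOLLOW(R) ⊇ FOLLOW(P) = {a, c, z}. Thus FOLLOW(R) = {$, a, c, z}.
FOLLOW(U): in P→R P U, the suffix after U is empty, so FOLLOW(U) ⊇ FOLLOW(P) = {a, c, z}. Thus FOLLOW(U) = {a, c, z}.
FOLLOW(U'): in R→c U', the suffix after U' is empty, so FOLLOW(U') ⊇ FOLLOW(R) = {$, a, c, z}. Thus FOLLOW(U') = {$, a, c, z}.
FOLLOW(R'): in R'→z R', the suffix after R' is empty (adds nothing new); in U'→P R', the suffix after R' is empty, so FOLLOW(R') ⊇ FOLLOW(U') = {$, a, c, z}. Thus FOLLOW(R') = {$, a, c, z}.

{a, c, z}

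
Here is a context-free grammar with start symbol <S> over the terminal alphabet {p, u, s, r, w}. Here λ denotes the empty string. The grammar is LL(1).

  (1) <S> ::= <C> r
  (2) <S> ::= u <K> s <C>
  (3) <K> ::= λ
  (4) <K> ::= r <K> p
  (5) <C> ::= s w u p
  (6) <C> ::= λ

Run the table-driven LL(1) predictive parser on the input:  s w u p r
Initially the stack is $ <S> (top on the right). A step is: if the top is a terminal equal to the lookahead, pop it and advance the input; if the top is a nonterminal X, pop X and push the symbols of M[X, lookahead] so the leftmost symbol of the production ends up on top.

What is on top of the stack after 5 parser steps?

p

step 1: stack=$ <S>  input=s w u p r $  — expand <S> ::= <C> r
step 2: stack=$ r <C>  input=s w u p r $  — expand <C> ::= s w u p
step 3: stack=$ r p u w s  input=s w u p r $  — match s
step 4: stack=$ r p u w  input=w u p r $  — match w
step 5: stack=$ r p u  input=u p r $  — match u
Stack after step 5: $ r p (top = p).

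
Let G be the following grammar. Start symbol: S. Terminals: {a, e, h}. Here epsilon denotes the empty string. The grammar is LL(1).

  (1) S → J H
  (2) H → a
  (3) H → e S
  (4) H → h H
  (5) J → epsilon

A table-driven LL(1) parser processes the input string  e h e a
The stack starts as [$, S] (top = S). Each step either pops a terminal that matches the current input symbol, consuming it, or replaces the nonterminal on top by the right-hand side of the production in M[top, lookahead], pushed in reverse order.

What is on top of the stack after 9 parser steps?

e

step 1: stack=$ S  input=e h e a $  — expand S → J H
step 2: stack=$ H J  input=e h e a $  — expand J → epsilon
step 3: stack=$ H  input=e h e a $  — expand H → e S
step 4: stack=$ S e  input=e h e a $  — match e
step 5: stack=$ S  input=h e a $  — expand S → J H
step 6: stack=$ H J  input=h e a $  — expand J → epsilon
step 7: stack=$ H  input=h e a $  — expand H → h H
step 8: stack=$ H h  input=h e a $  — match h
step 9: stack=$ H  input=e a $  — expand H → e S
Stack after step 9: $ S e (top = e).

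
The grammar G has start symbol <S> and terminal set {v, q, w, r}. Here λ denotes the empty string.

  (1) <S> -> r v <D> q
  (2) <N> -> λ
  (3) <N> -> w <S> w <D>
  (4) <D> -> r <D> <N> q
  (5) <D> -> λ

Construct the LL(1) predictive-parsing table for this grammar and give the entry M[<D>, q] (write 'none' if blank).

<D> -> λ

FIRST(<S>): from <S>->r v <D> q we get {r}. So FIRST(<S>) = {r}.
FIRST(<N>): from <N>->λ we get {λ}; from <N>->w <S> w <D> we get {w}. So FIRST(<N>) = {λ, w}.
FIRST(<D>): from <D>->r <D> <N> q we get {r}; from <D>->λ we get {λ}. So FIRST(<D>) = {λ, r}.
FOLLOW(<S>) includes $ since <S> is the start symbol.
FOLLOW(<N>): in <D>->r <D> <N> q, <N> is followed by q with FIRST {q}. Thus FOLLOW(<N>) = {q}.
FOLLOW(<D>): in <S>->r v <D> q, <D> is followed by q with FIRST {q}; in <N>->w <S> w <D>, the suffix after <D> is empty, so FOLLOW(<D>) ⊇ FOLLOW(<N>) = {q}; in <D>->r <D> <N> q, <D> is followed by <N> q with FIRST {q, w}. Thus FOLLOW(<D>) = {q, w}.
For <D> -> r <D> <N> q: FIRST(r <D> <N> q) = {r}, so it goes in M[<D>, t] for t ∈ {r}.
For <D> -> λ: FIRST(λ) = {λ}, so it goes in M[<D>, t] for t ∈ {}; since λ ∈ FIRST, also for every t ∈ FOLLOW(<D>) = {q, w}.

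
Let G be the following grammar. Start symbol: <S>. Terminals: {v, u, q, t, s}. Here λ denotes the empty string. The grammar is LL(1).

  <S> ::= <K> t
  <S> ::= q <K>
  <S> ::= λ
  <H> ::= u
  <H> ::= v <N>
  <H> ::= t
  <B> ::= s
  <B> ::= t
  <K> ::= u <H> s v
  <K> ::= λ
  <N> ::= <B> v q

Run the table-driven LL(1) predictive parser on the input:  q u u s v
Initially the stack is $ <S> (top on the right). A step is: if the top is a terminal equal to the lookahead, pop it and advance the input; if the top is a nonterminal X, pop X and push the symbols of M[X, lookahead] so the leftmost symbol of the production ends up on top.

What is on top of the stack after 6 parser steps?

step 1: stack=$ <S>  input=q u u s v $  — expand <S> ::= q <K>
step 2: stack=$ <K> q  input=q u u s v $  — match q
step 3: stack=$ <K>  input=u u s v $  — expand <K> ::= u <H> s v
step 4: stack=$ v s <H> u  input=u u s v $  — match u
step 5: stack=$ v s <H>  input=u s v $  — expand <H> ::= u
step 6: stack=$ v s u  input=u s v $  — match u
Stack after step 6: $ v s (top = s).

s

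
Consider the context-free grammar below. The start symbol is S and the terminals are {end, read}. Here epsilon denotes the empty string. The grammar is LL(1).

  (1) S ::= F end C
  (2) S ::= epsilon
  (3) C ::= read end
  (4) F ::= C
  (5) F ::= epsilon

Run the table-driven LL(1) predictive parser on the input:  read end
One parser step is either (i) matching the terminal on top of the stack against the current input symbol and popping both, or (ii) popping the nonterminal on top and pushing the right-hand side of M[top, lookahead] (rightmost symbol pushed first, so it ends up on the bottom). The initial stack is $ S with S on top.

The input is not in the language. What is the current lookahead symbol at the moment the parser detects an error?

$

     Stack             Input       Action
  1  $ S               read end $  expand S ::= F end C
  2  $ C end F         read end $  expand F ::= C
  3  $ C end C         read end $  expand C ::= read end
  4  $ C end end read  read end $  match read
  5  $ C end end       end $       match end
  6  $ C end           $           error: top is terminal end but lookahead is $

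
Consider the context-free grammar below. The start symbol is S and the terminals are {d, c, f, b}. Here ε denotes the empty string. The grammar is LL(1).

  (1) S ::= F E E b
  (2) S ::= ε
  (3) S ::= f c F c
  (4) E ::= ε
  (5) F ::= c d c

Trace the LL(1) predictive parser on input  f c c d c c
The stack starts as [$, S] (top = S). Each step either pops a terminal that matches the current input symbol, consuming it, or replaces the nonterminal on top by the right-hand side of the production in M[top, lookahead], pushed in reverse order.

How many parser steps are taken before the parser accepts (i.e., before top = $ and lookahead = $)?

8

step 1: stack=$ S  input=f c c d c c $  — expand S ::= f c F c
step 2: stack=$ c F c f  input=f c c d c c $  — match f
step 3: stack=$ c F c  input=c c d c c $  — match c
step 4: stack=$ c F  input=c d c c $  — expand F ::= c d c
step 5: stack=$ c c d c  input=c d c c $  — match c
step 6: stack=$ c c d  input=d c c $  — match d
step 7: stack=$ c c  input=c c $  — match c
step 8: stack=$ c  input=c $  — match c
Accept reached after 8 steps.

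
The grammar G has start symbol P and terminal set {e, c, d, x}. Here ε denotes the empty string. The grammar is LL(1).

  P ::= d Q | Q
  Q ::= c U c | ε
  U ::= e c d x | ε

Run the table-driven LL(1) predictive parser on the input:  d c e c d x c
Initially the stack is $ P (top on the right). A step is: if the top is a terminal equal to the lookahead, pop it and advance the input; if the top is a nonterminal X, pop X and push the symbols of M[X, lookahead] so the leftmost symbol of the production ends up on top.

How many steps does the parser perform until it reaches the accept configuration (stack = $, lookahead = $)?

step 1: stack=$ P  input=d c e c d x c $  — expand P ::= d Q
step 2: stack=$ Q d  input=d c e c d x c $  — match d
step 3: stack=$ Q  input=c e c d x c $  — expand Q ::= c U c
step 4: stack=$ c U c  input=c e c d x c $  — match c
step 5: stack=$ c U  input=e c d x c $  — expand U ::= e c d x
step 6: stack=$ c x d c e  input=e c d x c $  — match e
step 7: stack=$ c x d c  input=c d x c $  — match c
step 8: stack=$ c x d  input=d x c $  — match d
step 9: stack=$ c x  input=x c $  — match x
step 10: stack=$ c  input=c $  — match c
Accept reached after 10 steps.

10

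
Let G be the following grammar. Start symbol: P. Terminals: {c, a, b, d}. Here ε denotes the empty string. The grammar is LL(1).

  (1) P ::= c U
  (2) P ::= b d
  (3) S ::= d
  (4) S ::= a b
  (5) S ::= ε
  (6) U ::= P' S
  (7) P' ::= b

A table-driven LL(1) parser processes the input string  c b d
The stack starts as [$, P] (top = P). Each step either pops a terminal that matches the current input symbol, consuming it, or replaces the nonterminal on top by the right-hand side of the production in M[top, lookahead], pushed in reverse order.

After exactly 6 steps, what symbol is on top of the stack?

d

     Stack   Input    Action
  1  $ P     c b d $  expand P ::= c U
  2  $ U c   c b d $  match c
  3  $ U     b d $    expand U ::= P' S
  4  $ S P'  b d $    expand P' ::= b
  5  $ S b   b d $    match b
  6  $ S     d $      expand S ::= d
Stack after step 6: $ d (top = d).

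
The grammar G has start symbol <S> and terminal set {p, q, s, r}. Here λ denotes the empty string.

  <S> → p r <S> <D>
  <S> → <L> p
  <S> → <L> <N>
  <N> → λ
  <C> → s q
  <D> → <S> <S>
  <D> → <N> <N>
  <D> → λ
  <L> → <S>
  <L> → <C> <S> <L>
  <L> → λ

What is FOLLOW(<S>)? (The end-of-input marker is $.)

FIRST(<N>): from <N>→λ we get {λ}. So FIRST(<N>) = {λ}.
FIRST(<C>): from <C>→s q we get {s}. So FIRST(<C>) = {s}.
FIRST(<S>): from <S>→p r <S> <D> we get {p}; from <S>→<L> p we get {p, s}; from <S>→<L> <N> we get {λ, p, s}. So FIRST(<S>) = {λ, p, s}.
FIRST(<D>): from <D>→<S> <S> we get {λ, p, s}; from <D>→<N> <N> we get {λ}; from <D>→λ we get {λ}. So FIRST(<D>) = {λ, p, s}.
FIRST(<L>): from <L>→<S> we get {λ, p, s}; from <L>→<C> <S> <L> we get {s}; from <L>→λ we get {λ}. So FIRST(<L>) = {λ, p, s}.
FOLLOW(<S>) includes $ since <S> is the start symbol.
FOLLOW(<S>): in <S>→p r <S> <D>, <S> is followed by <D> with FIRST {λ, p, s}; in <S>→p r <S> <D>, the suffix after <S> is nullable (adds nothing new); in <D>→<S> <S> (occurrence 1), <S> is followed by <S> with FIRST {λ, p, s}; in <D>→<S> <S> (occurrence 1), the suffix after <S> is nullable, so FOLLOW(<S>) ⊇ FOLLOW(<D>) = {$, p, s}; in <D>→<S> <S> (occurrence 2), the suffix after <S> is empty, so FOLLOW(<S>) ⊇ FOLLOW(<D>) = {$, p, s}; in <L>→<S>, the suffix after <S> is empty, so FOLLOW(<S>) ⊇ FOLLOW(<L>) = {$, p, s}; in <L>→<C> <S> <L>, <S> is followed by <L> with FIRST {λ, p, s}; in <L>→<C> <S> <L>, the suffix after <S> is nullable, so FOLLOW(<S>) ⊇ FOLLOW(<L>) = {$, p, s}. Thus FOLLOW(<S>) = {$, p, s}.
FOLLOW(<D>): in <S>→p r <S> <D>, the suffix after <D> is empty, so FOLLOW(<D>) ⊇ FOLLOW(<S>) = {$, p, s}. Thus FOLLOW(<D>) = {$, p, s}.
FOLLOW(<N>): in <S>→<L> <N>, the suffix after <N> is empty, so FOLLOW(<N>) ⊇ FOLLOW(<S>) = {$, p, s}; in <D>→<N> <N> (occurrence 1), <N> is followed by <N> with FIRST {λ}; in <D>→<N> <N> (occurrence 1), the suffix after <N> is nullable, so FOLLOW(<N>) ⊇ FOLLOW(<D>) = {$, p, s}; in <D>→<N> <N> (occurrence 2), the suffix after <N> is empty, so FOLLOW(<N>) ⊇ FOLLOW(<D>) = {$, p, s}. Thus FOLLOW(<N>) = {$, p, s}.
FOLLOW(<L>): in <S>→<L> p, <L> is followed by p with FIRST {p}; in <S>→<L> <N>, <L> is followed by <N> with FIRST {λ}; in <S>→<L> <N>, the suffix after <L> is nullable, so FOLLOW(<L>) ⊇ FOLLOW(<S>) = {$, p, s}; in <L>→<C> <S> <L>, the suffix after <L> is empty (adds nothing new). Thus FOLLOW(<L>) = {$, p, s}.
FOLLOW(<C>): in <L>→<C> <S> <L>, <C> is followed by <S> <L> with FIRST {λ, p, s}; in <L>→<C> <S> <L>, the suffix after <C> is nullable, so FOLLOW(<C>) ⊇ FOLLOW(<L>) = {$, p, s}. Thus FOLLOW(<C>) = {$, p, s}.

{$, p, s}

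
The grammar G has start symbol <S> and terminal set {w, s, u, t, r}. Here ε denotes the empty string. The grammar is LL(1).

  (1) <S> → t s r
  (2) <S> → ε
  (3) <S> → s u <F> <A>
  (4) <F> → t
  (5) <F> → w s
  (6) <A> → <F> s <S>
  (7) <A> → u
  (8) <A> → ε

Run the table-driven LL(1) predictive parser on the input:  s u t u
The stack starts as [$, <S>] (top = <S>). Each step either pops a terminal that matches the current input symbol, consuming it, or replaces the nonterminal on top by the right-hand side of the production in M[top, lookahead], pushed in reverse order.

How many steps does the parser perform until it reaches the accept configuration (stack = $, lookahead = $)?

     Stack          Input      Action
  1  $ <S>          s u t u $  expand <S> → s u <F> <A>
  2  $ <A> <F> u s  s u t u $  match s
  3  $ <A> <F> u    u t u $    match u
  4  $ <A> <F>      t u $      expand <F> → t
  5  $ <A> t        t u $      match t
  6  $ <A>          u $        expand <A> → u
  7  $ u            u $        match u
Accept reached after 7 steps.

7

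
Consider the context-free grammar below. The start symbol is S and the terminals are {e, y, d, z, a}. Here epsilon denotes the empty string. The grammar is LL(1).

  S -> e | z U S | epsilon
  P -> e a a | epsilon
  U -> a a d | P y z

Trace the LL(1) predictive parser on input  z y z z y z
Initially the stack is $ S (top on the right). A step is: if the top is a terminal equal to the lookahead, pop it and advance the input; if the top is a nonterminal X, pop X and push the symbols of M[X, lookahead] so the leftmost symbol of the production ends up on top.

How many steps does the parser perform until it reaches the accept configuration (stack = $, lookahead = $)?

step 1: stack=$ S  input=z y z z y z $  — expand S -> z U S
step 2: stack=$ S U z  input=z y z z y z $  — match z
step 3: stack=$ S U  input=y z z y z $  — expand U -> P y z
step 4: stack=$ S z y P  input=y z z y z $  — expand P -> epsilon
step 5: stack=$ S z y  input=y z z y z $  — match y
step 6: stack=$ S z  input=z z y z $  — match z
step 7: stack=$ S  input=z y z $  — expand S -> z U S
step 8: stack=$ S U z  input=z y z $  — match z
step 9: stack=$ S U  input=y z $  — expand U -> P y z
step 10: stack=$ S z y P  input=y z $  — expand P -> epsilon
step 11: stack=$ S z y  input=y z $  — match y
step 12: stack=$ S z  input=z $  — match z
step 13: stack=$ S  input=$  — expand S -> epsilon
Accept reached after 13 steps.

13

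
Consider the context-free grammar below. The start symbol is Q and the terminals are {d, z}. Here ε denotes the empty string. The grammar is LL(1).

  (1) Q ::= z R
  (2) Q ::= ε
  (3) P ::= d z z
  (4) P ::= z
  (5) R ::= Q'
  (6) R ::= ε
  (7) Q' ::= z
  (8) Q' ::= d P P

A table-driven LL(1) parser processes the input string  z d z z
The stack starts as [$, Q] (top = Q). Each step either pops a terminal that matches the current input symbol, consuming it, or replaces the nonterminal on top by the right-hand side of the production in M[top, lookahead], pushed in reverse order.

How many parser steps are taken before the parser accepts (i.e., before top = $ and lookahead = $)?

step 1: stack=$ Q  input=z d z z $  — expand Q ::= z R
step 2: stack=$ R z  input=z d z z $  — match z
step 3: stack=$ R  input=d z z $  — expand R ::= Q'
step 4: stack=$ Q'  input=d z z $  — expand Q' ::= d P P
step 5: stack=$ P P d  input=d z z $  — match d
step 6: stack=$ P P  input=z z $  — expand P ::= z
step 7: stack=$ P z  input=z z $  — match z
step 8: stack=$ P  input=z $  — expand P ::= z
step 9: stack=$ z  input=z $  — match z
Accept reached after 9 steps.

9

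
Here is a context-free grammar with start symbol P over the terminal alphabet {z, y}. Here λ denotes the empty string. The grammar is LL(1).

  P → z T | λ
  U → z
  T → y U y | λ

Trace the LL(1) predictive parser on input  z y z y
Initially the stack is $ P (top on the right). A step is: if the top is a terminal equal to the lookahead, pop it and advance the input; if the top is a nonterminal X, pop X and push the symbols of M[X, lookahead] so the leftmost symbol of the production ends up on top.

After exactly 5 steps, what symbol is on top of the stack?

     Stack    Input      Action
  1  $ P      z y z y $  expand P → z T
  2  $ T z    z y z y $  match z
  3  $ T      y z y $    expand T → y U y
  4  $ y U y  y z y $    match y
  5  $ y U    z y $      expand U → z
Stack after step 5: $ y z (top = z).

z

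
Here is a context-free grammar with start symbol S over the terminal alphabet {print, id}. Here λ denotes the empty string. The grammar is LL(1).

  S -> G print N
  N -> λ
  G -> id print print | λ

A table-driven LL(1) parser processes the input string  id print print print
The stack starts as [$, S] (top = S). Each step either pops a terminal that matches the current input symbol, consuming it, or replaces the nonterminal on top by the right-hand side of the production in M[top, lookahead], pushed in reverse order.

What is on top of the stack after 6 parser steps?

N

step 1: stack=$ S  input=id print print print $  — expand S -> G print N
step 2: stack=$ N print G  input=id print print print $  — expand G -> id print print
step 3: stack=$ N print print print id  input=id print print print $  — match id
step 4: stack=$ N print print print  input=print print print $  — match print
step 5: stack=$ N print print  input=print print $  — match print
step 6: stack=$ N print  input=print $  — match print
Stack after step 6: $ N (top = N).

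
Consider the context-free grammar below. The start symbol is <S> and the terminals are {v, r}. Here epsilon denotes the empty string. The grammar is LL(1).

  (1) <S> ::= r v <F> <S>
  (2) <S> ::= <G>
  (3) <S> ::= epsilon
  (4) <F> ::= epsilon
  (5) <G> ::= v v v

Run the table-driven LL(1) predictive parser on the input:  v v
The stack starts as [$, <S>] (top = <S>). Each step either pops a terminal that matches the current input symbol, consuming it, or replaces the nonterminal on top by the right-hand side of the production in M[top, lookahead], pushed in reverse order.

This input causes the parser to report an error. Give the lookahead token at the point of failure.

$

     Stack    Input  Action
  1  $ <S>    v v $  expand <S> ::= <G>
  2  $ <G>    v v $  expand <G> ::= v v v
  3  $ v v v  v v $  match v
  4  $ v v    v $    match v
  5  $ v      $      error: top is terminal v but lookahead is $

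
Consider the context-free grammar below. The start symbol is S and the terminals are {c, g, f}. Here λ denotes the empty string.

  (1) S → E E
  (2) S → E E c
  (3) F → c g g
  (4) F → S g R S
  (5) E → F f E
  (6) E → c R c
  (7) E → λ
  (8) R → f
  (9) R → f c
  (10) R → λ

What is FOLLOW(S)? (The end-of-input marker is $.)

FIRST(R): from R→f we get {f}; from R→f c we get {f}; from R→λ we get {λ}. So FIRST(R) = {λ, f}.
FIRST(S): from S→E E we get {λ, c, g}; from S→E E c we get {c, g}. So FIRST(S) = {λ, c, g}.
FIRST(F): from F→c g g we get {c}; from F→S g R S we get {c, g}. So FIRST(F) = {c, g}.
FIRST(E): from E→F f E we get {c, g}; from E→c R c we get {c}; from E→λ we get {λ}. So FIRST(E) = {λ, c, g}.
FOLLOW(S) includes $ since S is the start symbol.
FOLLOW(F): in E→F f E, F is followed by f E with FIRST {f}. Thus FOLLOW(F) = {f}.
FOLLOW(S): in F→S g R S (occurrence 1), S is followed by g R S with FIRST {g}; in F→S g R S (occurrence 2), the suffix after S is empty, so FOLLOW(S) ⊇ FOLLOW(F) = {f}. Thus FOLLOW(S) = {$, f, g}.
FOLLOW(E): in S→E E (occurrence 1), E is followed by E with FIRST {λ, c, g}; in S→E E (occurrence 1), the suffix after E is nullable, so FOLLOW(E) ⊇ FOLLOW(S) = {$, f, g}; in S→E E (occurrence 2), the suffix after E is empty, so FOLLOW(E) ⊇ FOLLOW(S) = {$, f, g}; in S→E E c (occurrence 1), E is followed by E c with FIRST {c, g}; in S→E E c (occurrence 2), E is followed by c with FIRST {c}; in E→F f E, the suffix after E is empty (adds nothing new). Thus FOLLOW(E) = {$, c, f, g}.
FOLLOW(R): in F→S g R S, R is followed by S with FIRST {λ, c, g}; in F→S g R S, the suffix after R is nullable, so FOLLOW(R) ⊇ FOLLOW(F) = {f}; in E→c R c, R is followed by c with FIRST {c}. Thus FOLLOW(R) = {c, f, g}.

{$, f, g}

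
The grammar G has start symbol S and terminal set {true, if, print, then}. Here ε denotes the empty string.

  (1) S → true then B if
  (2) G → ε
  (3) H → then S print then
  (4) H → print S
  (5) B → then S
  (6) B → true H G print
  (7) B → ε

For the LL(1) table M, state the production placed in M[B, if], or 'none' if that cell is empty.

B → ε

FIRST(S): from S→true then B if we get {true}. So FIRST(S) = {true}.
FIRST(G): from G→ε we get {ε}. So FIRST(G) = {ε}.
FIRST(H): from H→then S print then we get {then}; from H→print S we get {print}. So FIRST(H) = {print, then}.
FIRST(B): from B→then S we get {then}; from B→true H G print we get {true}; from B→ε we get {ε}. So FIRST(B) = {ε, then, true}.
FOLLOW(S) includes $ since S is the start symbol.
FOLLOW(B): in S→true then B if, B is followed by if with FIRST {if}. Thus FOLLOW(B) = {if}.
For B → then S: FIRST(then S) = {then}, so it goes in M[B, t] for t ∈ {then}.
For B → true H G print: FIRST(true H G print) = {true}, so it goes in M[B, t] for t ∈ {true}.
For B → ε: FIRST(ε) = {ε}, so it goes in M[B, t] for t ∈ {}; since ε ∈ FIRST, also for every t ∈ FOLLOW(B) = {if}.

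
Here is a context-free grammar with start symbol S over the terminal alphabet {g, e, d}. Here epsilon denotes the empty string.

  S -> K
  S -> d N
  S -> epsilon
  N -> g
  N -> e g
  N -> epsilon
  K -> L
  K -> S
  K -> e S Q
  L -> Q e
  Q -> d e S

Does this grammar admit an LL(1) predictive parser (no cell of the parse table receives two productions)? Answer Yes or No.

FIRST(S) = {epsilon, d, e}
FIRST(N) = {epsilon, e, g}
FIRST(K) = {epsilon, d, e}
FIRST(L) = {d}
FIRST(Q) = {d}
FOLLOW(S) = {$, d, e}
FOLLOW(N) = {$, d, e}
FOLLOW(K) = {$, d, e}
FOLLOW(L) = {$, d, e}
FOLLOW(Q) = {$, d, e}
Cell M[K, d] receives both K -> L and K -> S — the grammar is not LL(1).

No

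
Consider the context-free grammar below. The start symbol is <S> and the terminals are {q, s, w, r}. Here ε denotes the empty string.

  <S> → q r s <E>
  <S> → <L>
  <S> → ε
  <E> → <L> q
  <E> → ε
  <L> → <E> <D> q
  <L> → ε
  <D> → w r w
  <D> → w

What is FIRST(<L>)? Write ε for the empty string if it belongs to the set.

{ε, q, w}

FIRST(<D>) = {w}
FIRST(<S>) = {ε, q, w}  (via <L>)
FIRST(<E>) = {ε, q, w}  (via <L> q)
FIRST(<L>) = {ε, q, w}  (via <E> <D> q)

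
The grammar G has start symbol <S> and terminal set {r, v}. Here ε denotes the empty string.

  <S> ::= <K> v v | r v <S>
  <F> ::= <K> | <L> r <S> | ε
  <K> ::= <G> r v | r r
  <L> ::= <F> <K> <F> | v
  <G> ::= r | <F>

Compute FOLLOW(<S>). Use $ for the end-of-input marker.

FIRST(<S>) = {r, v}  (via <K> v v)
FIRST(<F>) = {ε, r, v}  (via <K>, <L> r <S>)
FIRST(<G>) = {ε, r, v}  (via <F>)
FIRST(<K>) = {r, v}  (via <G> r v)
FIRST(<L>) = {r, v}  (via <F> <K> <F>)
FOLLOW(<S>) includes $ since <S> is the start symbol.
FOLLOW(<L>): in <F>::=<L> r <S>, <L> is followed by r <S> with FIRST {r}. Thus FOLLOW(<L>) = {r}.
FOLLOW(<G>): in <K>::=<G> r v, <G> is followed by r v with FIRST {r}. Thus FOLLOW(<G>) = {r}.
FOLLOW(<F>): in <L>::=<F> <K> <F> (occurrence 1), <F> is followed by <K> <F> with FIRST {r, v}; in <L>::=<F> <K> <F> (occurrence 2), the suffix after <F> is empty, so FOLLOW(<F>) ⊇ FOLLOW(<L>) = {r}; in <G>::=<F>, the suffix after <F> is empty, so FOLLOW(<F>) ⊇ FOLLOW(<G>) = {r}. Thus FOLLOW(<F>) = {r, v}.
FOLLOW(<S>): in <S>::=r v <S>, the suffix after <S> is empty (adds nothing new); in <F>::=<L> r <S>, the suffix after <S> is empty, so FOLLOW(<S>) ⊇ FOLLOW(<F>) = {r, v}. Thus FOLLOW(<S>) = {$, r, v}.
FOLLOW(<K>): in <S>::=<K> v v, <K> is followed by v v with FIRST {v}; in <F>::=<K>, the suffix after <K> is empty, so FOLLOW(<K>) ⊇ FOLLOW(<F>) = {r, v}; in <L>::=<F> <K> <F>, <K> is followed by <F> with FIRST {ε, r, v}; in <L>::=<F> <K> <F>, the suffix after <K> is nullable, so FOLLOW(<K>) ⊇ FOLLOW(<L>) = {r}. Thus FOLLOW(<K>) = {r, v}.

{$, r, v}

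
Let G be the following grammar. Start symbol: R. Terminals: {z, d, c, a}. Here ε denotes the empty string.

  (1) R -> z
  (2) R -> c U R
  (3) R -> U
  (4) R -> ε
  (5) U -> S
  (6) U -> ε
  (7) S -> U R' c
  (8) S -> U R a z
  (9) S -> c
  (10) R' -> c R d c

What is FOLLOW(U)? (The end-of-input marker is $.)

FIRST(R') = {c}
FIRST(R) = {ε, a, c, z}  (via U)
FIRST(U) = {ε, a, c, z}  (via S)
FIRST(S) = {a, c, z}  (via U R' c, U R a z)
FOLLOW(R) includes $ since R is the start symbol.
FOLLOW(R): in R->c U R, the suffix after R is empty (adds nothing new); in S->U R a z, R is followed by a z with FIRST {a}; in R'->c R d c, R is followed by d c with FIRST {d}. Thus FOLLOW(R) = {$, a, d}.
FOLLOW(U): in R->c U R, U is followed by R with FIRST {ε, a, c, z}; in R->c U R, the suffix after U is nullable, so FOLLOW(U) ⊇ FOLLOW(R) = {$, a, d}; in R->U, the suffix after U is empty, so FOLLOW(U) ⊇ FOLLOW(R) = {$, a, d}; in S->U R' c, U is followed by R' c with FIRST {c}; in S->U R a z, U is followed by R a z with FIRST {a, c, z}. Thus FOLLOW(U) = {$, a, c, d, z}.
FOLLOW(S): in U->S, the suffix after S is empty, so FOLLOW(S) ⊇ FOLLOW(U) = {$, a, c, d, z}. Thus FOLLOW(S) = {$, a, c, d, z}.
FOLLOW(R'): in S->U R' c, R' is followed by c with FIRST {c}. Thus FOLLOW(R') = {c}.

{$, a, c, d, z}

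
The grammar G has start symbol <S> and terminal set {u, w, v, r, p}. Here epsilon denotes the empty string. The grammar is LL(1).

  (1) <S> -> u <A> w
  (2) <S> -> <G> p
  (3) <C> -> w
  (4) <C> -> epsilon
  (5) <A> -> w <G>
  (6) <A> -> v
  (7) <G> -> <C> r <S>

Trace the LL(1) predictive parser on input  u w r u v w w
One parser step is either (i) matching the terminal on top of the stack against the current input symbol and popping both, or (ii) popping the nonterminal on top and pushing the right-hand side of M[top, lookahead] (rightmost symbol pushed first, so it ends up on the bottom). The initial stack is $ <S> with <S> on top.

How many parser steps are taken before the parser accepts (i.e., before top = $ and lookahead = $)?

      Stack          Input            Action
   1  $ <S>          u w r u v w w $  expand <S> -> u <A> w
   2  $ w <A> u      u w r u v w w $  match u
   3  $ w <A>        w r u v w w $    expand <A> -> w <G>
   4  $ w <G> w      w r u v w w $    match w
   5  $ w <G>        r u v w w $      expand <G> -> <C> r <S>
   6  $ w <S> r <C>  r u v w w $      expand <C> -> epsilon
   7  $ w <S> r      r u v w w $      match r
   8  $ w <S>        u v w w $        expand <S> -> u <A> w
   9  $ w w <A> u    u v w w $        match u
  10  $ w w <A>      v w w $          expand <A> -> v
  11  $ w w v        v w w $          match v
  12  $ w w          w w $            match w
  13  $ w            w $              match w
Accept reached after 13 steps.

13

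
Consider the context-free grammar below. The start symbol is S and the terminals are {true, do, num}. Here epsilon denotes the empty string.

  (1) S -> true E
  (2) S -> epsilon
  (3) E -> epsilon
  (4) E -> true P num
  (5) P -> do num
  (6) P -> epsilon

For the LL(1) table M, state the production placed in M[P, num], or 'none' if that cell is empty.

P -> epsilon

FIRST(S) = {epsilon, true}
FIRST(E) = {epsilon, true}
FIRST(P) = {epsilon, do}
FOLLOW(S) includes $ since S is the start symbol.
FOLLOW(P): in E->true P num, P is followed by num with FIRST {num}. Thus FOLLOW(P) = {num}.
For P -> do num: FIRST(do num) = {do}, so it goes in M[P, t] for t ∈ {do}.
For P -> epsilon: FIRST(epsilon) = {epsilon}, so it goes in M[P, t] for t ∈ {}; since epsilon ∈ FIRST, also for every t ∈ FOLLOW(P) = {num}.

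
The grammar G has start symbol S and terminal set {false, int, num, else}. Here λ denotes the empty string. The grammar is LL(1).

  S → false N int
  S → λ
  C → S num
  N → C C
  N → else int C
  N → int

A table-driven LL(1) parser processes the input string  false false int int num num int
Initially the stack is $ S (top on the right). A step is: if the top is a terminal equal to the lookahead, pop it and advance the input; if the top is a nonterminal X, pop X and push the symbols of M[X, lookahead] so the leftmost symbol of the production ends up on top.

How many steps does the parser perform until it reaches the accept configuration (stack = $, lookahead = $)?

14

      Stack                    Input                              Action
   1  $ S                      false false int int num num int $  expand S → false N int
   2  $ int N false            false false int int num num int $  match false
   3  $ int N                  false int int num num int $        expand N → C C
   4  $ int C C                false int int num num int $        expand C → S num
   5  $ int C num S            false int int num num int $        expand S → false N int
   6  $ int C num int N false  false int int num num int $        match false
   7  $ int C num int N        int int num num int $              expand N → int
   8  $ int C num int int      int int num num int $              match int
   9  $ int C num int          int num num int $                  match int
  10  $ int C num              num num int $                      match num
  11  $ int C                  num int $                          expand C → S num
  12  $ int num S              num int $                          expand S → λ
  13  $ int num                num int $                          match num
  14  $ int                    int $                              match int
Accept reached after 14 steps.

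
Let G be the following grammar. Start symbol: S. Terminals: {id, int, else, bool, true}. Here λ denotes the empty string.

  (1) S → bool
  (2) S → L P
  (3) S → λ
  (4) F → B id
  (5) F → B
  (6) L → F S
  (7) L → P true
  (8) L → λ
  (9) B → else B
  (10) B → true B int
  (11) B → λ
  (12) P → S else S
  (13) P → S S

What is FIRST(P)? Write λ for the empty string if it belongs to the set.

{λ, bool, else, id, true}

FIRST(B) = {λ, else, true}
FIRST(F) = {λ, else, id, true}  (via B id, B)
FIRST(S) = {λ, bool, else, id, true}  (via L P)
FIRST(P) = {λ, bool, else, id, true}  (via S else S, S S)
FIRST(L) = {λ, bool, else, id, true}  (via F S, P true)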